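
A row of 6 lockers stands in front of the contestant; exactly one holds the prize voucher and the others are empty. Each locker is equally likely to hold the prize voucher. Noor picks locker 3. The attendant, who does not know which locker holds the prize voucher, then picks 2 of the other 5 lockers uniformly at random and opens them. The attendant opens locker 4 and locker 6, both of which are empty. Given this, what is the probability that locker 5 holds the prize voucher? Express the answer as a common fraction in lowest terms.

1/4

Apply Bayes' rule, conditioning on where the prize voucher actually is.
If it is in any of lockers 1, 2, 3, and 5 (prior 1/6 each): the attendant picks exactly this set with probability 1/10 regardless, and none is the prize; weight (1/6)·(1/10) = 1/60 each.
If it is in either of lockers 4 and 6 (prior 1/6 each): that locker was opened and seen not to hold the prize — ruled out; weight (1/6)·0 = 0 each.
The weights sum to 1/15.
So P(the prize voucher in locker 5 | the attendant opened locker 4 and locker 6) = (1/60) / (1/15) = 1/4.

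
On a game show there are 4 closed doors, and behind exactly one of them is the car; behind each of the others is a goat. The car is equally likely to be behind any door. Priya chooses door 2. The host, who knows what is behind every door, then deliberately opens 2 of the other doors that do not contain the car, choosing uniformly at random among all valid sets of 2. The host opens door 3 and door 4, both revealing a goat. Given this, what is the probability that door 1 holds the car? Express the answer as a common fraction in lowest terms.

3/4

Apply Bayes' rule, conditioning on where the car actually is.
If it is behind door 1 (prior 1/4): the host has no choice, probability 1; weight (1/4)·1 = 1/4.
If it is behind door 2 (prior 1/4): the host has 3 equally likely choices, so probability 1/3; weight (1/4)·(1/3) = 1/12.
If it is behind either of doors 3 and 4 (prior 1/4 each): that door was opened and seen not to hold the prize — ruled out; weight (1/4)·0 = 0 each.
The weights sum to 1/3.
So P(the car behind door 1 | the host opened door 3 and door 4) = (1/4) / (1/3) = 3/4.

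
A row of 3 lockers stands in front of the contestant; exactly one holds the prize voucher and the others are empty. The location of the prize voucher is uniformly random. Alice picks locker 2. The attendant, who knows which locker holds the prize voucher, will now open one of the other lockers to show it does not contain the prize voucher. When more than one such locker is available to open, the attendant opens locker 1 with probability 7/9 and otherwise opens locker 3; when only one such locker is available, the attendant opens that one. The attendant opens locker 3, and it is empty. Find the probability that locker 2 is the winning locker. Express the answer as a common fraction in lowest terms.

2/11

Consider each possible location of the prize voucher in turn.
If it is in locker 1 (prior 1/3): only locker 3 is available, probability 1; weight (1/3)·1 = 1/3.
If it is in locker 2 (prior 1/3): locker 1 is available but not opened, probability 2/9; weight (1/3)·(2/9) = 2/27.
If it is in locker 3 (prior 1/3): the attendant opened locker 3, so this case is ruled out; weight (1/3)·0 = 0.
The weights sum to 11/27.
So P(the prize voucher in locker 2 | the attendant opened locker 3) = (2/27) / (11/27) = 2/11.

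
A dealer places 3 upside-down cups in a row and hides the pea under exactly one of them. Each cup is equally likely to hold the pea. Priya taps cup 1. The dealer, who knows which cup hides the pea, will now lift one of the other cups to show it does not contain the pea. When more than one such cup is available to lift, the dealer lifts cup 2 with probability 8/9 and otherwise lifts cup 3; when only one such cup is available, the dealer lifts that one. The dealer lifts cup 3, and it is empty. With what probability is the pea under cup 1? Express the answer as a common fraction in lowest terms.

Consider each possible location of the pea in turn.
If it is under cup 1 (prior 1/3): cup 2 is available but not opened, probability 1/9; weight (1/3)·(1/9) = 1/27.
If it is under cup 2 (prior 1/3): only cup 3 is available, probability 1; weight (1/3)·1 = 1/3.
If it is under cup 3 (prior 1/3): the dealer opened cup 3, so this case is ruled out; weight (1/3)·0 = 0.
The weights sum to 10/27.
So P(the pea under cup 1 | the dealer opened cup 3) = (1/27) / (10/27) = 1/10.

1/10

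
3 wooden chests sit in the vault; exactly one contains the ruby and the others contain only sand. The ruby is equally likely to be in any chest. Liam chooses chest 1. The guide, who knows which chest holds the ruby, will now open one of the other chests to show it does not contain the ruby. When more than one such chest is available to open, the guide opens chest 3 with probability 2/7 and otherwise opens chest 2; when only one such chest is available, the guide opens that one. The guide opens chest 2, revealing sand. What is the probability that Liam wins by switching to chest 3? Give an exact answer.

Condition on the true location of the ruby.
If it is in chest 1 (prior 1/3): chest 3 is available but not opened, probability 5/7; weight (1/3)·(5/7) = 5/21.
If it is in chest 2 (prior 1/3): the guide opened chest 2, so this case is ruled out; weight (1/3)·0 = 0.
If it is in chest 3 (prior 1/3): only chest 2 is available, probability 1; weight (1/3)·1 = 1/3.
The weights sum to 4/7.
So P(the ruby in chest 3 | the guide opened chest 2) = (1/3) / (4/7) = 7/12.

7/12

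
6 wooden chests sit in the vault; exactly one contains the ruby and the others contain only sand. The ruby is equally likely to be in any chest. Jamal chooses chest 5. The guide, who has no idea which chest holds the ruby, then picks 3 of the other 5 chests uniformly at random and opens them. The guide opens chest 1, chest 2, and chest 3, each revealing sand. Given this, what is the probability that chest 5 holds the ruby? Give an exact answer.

1/3

Apply Bayes' rule, conditioning on where the ruby actually is.
If it is in any of chests 1, 2, and 3 (prior 1/6 each): that chest was opened and seen not to hold the prize — ruled out; weight (1/6)·0 = 0 each.
If it is in any of chests 4, 5, and 6 (prior 1/6 each): the guide picks exactly this set with probability 1/10 regardless, and none is the prize; weight (1/6)·(1/10) = 1/60 each.
The weights sum to 1/20.
So P(the ruby in chest 5 | the guide opened chest 1, chest 2, and chest 3) = (1/60) / (1/20) = 1/3.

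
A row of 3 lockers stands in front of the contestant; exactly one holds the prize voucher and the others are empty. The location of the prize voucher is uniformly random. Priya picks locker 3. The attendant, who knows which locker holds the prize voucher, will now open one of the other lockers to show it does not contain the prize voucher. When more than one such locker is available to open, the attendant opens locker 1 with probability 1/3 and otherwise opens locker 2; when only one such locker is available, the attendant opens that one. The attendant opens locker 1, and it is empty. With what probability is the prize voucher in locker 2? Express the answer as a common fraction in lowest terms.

Apply Bayes' rule, conditioning on where the prize voucher actually is.
If it is in locker 1 (prior 1/3): the attendant opened locker 1, so this case is ruled out; weight (1/3)·0 = 0.
If it is in locker 2 (prior 1/3): only locker 1 is available, probability 1; weight (1/3)·1 = 1/3.
If it is in locker 3 (prior 1/3): locker 1 is available, opened with probability 1/3; weight (1/3)·(1/3) = 1/9.
The weights sum to 4/9.
So P(the prize voucher in locker 2 | the attendant opened locker 1) = (1/3) / (4/9) = 3/4.

3/4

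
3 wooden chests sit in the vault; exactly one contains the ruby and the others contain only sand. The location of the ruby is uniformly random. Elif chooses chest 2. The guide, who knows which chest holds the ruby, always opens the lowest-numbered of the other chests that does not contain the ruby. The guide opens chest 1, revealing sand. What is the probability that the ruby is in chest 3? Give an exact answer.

1/2

Apply Bayes' rule, conditioning on where the ruby actually is.
If it is in chest 1 (prior 1/3): the guide opened chest 1, so this case is ruled out; weight (1/3)·0 = 0.
If it is in either of chests 2 and 3 (prior 1/3 each): chest 1 is the lowest-numbered option available, probability 1; weight (1/3)·1 = 1/3 each.
The weights sum to 2/3.
So P(the ruby in chest 3 | the guide opened chest 1) = (1/3) / (2/3) = 1/2.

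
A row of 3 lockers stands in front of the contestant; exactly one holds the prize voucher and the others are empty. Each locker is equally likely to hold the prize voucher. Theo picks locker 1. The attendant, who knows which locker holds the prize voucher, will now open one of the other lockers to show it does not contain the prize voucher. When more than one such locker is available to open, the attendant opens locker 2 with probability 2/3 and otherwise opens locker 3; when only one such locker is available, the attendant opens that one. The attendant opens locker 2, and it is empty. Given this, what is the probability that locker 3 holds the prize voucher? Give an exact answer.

Apply Bayes' rule, conditioning on where the prize voucher actually is.
If it is in locker 1 (prior 1/3): locker 2 is available, opened with probability 2/3; weight (1/3)·(2/3) = 2/9.
If it is in locker 2 (prior 1/3): the attendant opened locker 2, so this case is ruled out; weight (1/3)·0 = 0.
If it is in locker 3 (prior 1/3): only locker 2 is available, probability 1; weight (1/3)·1 = 1/3.
The weights sum to 5/9.
So P(the prize voucher in locker 3 | the attendant opened locker 2) = (1/3) / (5/9) = 3/5.

3/5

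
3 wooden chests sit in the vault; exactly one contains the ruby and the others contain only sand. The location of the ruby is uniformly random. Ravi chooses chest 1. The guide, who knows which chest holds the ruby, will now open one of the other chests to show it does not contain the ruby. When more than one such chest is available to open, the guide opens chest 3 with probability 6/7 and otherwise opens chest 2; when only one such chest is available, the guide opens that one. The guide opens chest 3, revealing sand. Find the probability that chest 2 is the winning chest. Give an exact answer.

Condition on the true location of the ruby.
If it is in chest 1 (prior 1/3): chest 3 is available, opened with probability 6/7; weight (1/3)·(6/7) = 2/7.
If it is in chest 2 (prior 1/3): only chest 3 is available, probability 1; weight (1/3)·1 = 1/3.
If it is in chest 3 (prior 1/3): the guide opened chest 3, so this case is ruled out; weight (1/3)·0 = 0.
The weights sum to 13/21.
So P(the ruby in chest 2 | the guide opened chest 3) = (1/3) / (13/21) = 7/13.

7/13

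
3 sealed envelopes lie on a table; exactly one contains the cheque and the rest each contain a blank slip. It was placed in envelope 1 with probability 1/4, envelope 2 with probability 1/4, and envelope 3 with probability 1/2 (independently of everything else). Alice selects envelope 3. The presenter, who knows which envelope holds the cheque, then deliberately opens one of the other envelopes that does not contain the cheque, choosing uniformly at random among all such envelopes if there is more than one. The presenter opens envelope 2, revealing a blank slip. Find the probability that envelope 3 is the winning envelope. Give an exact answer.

1/2

Consider each possible location of the cheque in turn.
If it is in envelope 1 (prior 1/4): the presenter has no choice, probability 1; weight (1/4)·1 = 1/4.
If it is in envelope 2 (prior 1/4): the presenter opened envelope 2, so this case is ruled out; weight (1/4)·0 = 0.
If it is in envelope 3 (prior 1/2): the presenter has 2 equally likely choices, so probability 1/2; weight (1/2)·(1/2) = 1/4.
The weights sum to 1/2.
So P(the cheque in envelope 3 | the presenter opened envelope 2) = (1/4) / (1/2) = 1/2.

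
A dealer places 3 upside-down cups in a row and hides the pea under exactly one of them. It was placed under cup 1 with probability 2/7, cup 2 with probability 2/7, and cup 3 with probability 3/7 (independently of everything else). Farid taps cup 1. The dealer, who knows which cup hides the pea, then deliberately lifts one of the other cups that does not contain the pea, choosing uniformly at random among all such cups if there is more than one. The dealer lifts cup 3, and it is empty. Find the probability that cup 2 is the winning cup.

2/3

Apply Bayes' rule, conditioning on where the pea actually is.
If it is under cup 1 (prior 2/7): the dealer has 2 equally likely choices, so probability 1/2; weight (2/7)·(1/2) = 1/7.
If it is under cup 2 (prior 2/7): the dealer has no choice, probability 1; weight (2/7)·1 = 2/7.
If it is under cup 3 (prior 3/7): the dealer opened cup 3, so this case is ruled out; weight (3/7)·0 = 0.
The weights sum to 3/7.
So P(the pea under cup 2 | the dealer opened cup 3) = (2/7) / (3/7) = 2/3.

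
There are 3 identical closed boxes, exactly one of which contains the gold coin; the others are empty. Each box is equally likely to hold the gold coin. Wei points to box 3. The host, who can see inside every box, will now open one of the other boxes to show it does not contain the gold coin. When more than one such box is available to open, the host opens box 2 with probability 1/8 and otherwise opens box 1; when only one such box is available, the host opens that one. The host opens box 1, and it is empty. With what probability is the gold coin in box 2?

Apply Bayes' rule, conditioning on where the gold coin actually is.
If it is in box 1 (prior 1/3): the host opened box 1, so this case is ruled out; weight (1/3)·0 = 0.
If it is in box 2 (prior 1/3): only box 1 is available, probability 1; weight (1/3)·1 = 1/3.
If it is in box 3 (prior 1/3): box 2 is available but not opened, probability 7/8; weight (1/3)·(7/8) = 7/24.
The weights sum to 5/8.
So P(the gold coin in box 2 | the host opened box 1) = (1/3) / (5/8) = 8/15.

8/15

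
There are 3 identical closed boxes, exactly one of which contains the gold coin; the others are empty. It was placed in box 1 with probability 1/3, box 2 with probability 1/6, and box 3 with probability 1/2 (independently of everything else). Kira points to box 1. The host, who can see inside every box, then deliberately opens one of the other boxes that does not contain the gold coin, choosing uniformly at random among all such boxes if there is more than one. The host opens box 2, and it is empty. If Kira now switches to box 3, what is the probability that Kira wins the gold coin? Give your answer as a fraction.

3/4

Consider each possible location of the gold coin in turn.
If it is in box 1 (prior 1/3): the host has 2 equally likely choices, so probability 1/2; weight (1/3)·(1/2) = 1/6.
If it is in box 2 (prior 1/6): the host opened box 2, so this case is ruled out; weight (1/6)·0 = 0.
If it is in box 3 (prior 1/2): the host has no choice, probability 1; weight (1/2)·1 = 1/2.
The weights sum to 2/3.
So P(the gold coin in box 3 | the host opened box 2) = (1/2) / (2/3) = 3/4.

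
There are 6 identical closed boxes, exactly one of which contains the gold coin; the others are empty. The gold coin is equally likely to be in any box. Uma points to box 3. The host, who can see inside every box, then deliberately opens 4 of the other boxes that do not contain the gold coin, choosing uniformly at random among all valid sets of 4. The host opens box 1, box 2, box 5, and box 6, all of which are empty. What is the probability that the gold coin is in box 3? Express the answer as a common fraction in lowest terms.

1/6

Consider each possible location of the gold coin in turn.
If it is in any of boxes 1, 2, 5, and 6 (prior 1/6 each): that box was opened and seen not to hold the prize — ruled out; weight (1/6)·0 = 0 each.
If it is in box 3 (prior 1/6): the host has 5 equally likely choices, so probability 1/5; weight (1/6)·(1/5) = 1/30.
If it is in box 4 (prior 1/6): the host has no choice, probability 1; weight (1/6)·1 = 1/6.
The weights sum to 1/5.
So P(the gold coin in box 3 | the host opened box 1, box 2, box 5, and box 6) = (1/30) / (1/5) = 1/6.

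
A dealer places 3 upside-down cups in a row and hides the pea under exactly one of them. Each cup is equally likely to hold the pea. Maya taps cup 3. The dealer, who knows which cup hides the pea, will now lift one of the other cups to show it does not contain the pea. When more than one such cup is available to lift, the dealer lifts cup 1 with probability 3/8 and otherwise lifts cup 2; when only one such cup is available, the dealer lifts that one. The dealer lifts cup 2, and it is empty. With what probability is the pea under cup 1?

8/13

Consider each possible location of the pea in turn.
If it is under cup 1 (prior 1/3): only cup 2 is available, probability 1; weight (1/3)·1 = 1/3.
If it is under cup 2 (prior 1/3): the dealer opened cup 2, so this case is ruled out; weight (1/3)·0 = 0.
If it is under cup 3 (prior 1/3): cup 1 is available but not opened, probability 5/8; weight (1/3)·(5/8) = 5/24.
The weights sum to 13/24.
So P(the pea under cup 1 | the dealer opened cup 2) = (1/3) / (13/24) = 8/13.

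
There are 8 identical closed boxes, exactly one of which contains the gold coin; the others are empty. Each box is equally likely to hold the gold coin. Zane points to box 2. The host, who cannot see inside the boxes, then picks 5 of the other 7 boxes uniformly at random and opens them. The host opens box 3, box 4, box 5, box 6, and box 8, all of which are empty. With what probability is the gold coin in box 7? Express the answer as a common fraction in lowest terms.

1/3

Condition on the true location of the gold coin.
If it is in any of boxes 1, 2, and 7 (prior 1/8 each): the host picks exactly this set with probability 1/21 regardless, and none is the prize; weight (1/8)·(1/21) = 1/168 each.
If it is in any of boxes 3, 4, 5, 6, and 8 (prior 1/8 each): that box was opened and seen not to hold the prize — ruled out; weight (1/8)·0 = 0 each.
The weights sum to 1/56.
So P(the gold coin in box 7 | the host opened box 3, box 4, box 5, box 6, and box 8) = (1/168) / (1/56) = 1/3.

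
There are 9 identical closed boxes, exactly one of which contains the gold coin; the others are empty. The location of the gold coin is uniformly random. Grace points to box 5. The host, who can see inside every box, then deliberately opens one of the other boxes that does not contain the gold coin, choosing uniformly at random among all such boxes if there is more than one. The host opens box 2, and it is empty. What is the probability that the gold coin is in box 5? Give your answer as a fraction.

1/9

Apply Bayes' rule, conditioning on where the gold coin actually is.
If it is in any of boxes 1, 3, 4, 6, 7, 8, and 9 (prior 1/9 each): the host has 7 equally likely choices, so probability 1/7; weight (1/9)·(1/7) = 1/63 each.
If it is in box 2 (prior 1/9): the host opened box 2, so this case is ruled out; weight (1/9)·0 = 0.
If it is in box 5 (prior 1/9): the host has 8 equally likely choices, so probability 1/8; weight (1/9)·(1/8) = 1/72.
The weights sum to 1/8.
So P(the gold coin in box 5 | the host opened box 2) = (1/72) / (1/8) = 1/9.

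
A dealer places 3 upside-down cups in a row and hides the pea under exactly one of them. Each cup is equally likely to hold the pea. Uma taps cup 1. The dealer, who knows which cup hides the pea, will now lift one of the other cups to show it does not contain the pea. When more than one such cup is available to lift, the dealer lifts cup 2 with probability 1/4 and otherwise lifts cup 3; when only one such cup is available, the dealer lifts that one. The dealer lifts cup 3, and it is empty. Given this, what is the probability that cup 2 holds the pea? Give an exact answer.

Apply Bayes' rule, conditioning on where the pea actually is.
If it is under cup 1 (prior 1/3): cup 2 is available but not opened, probability 3/4; weight (1/3)·(3/4) = 1/4.
If it is under cup 2 (prior 1/3): only cup 3 is available, probability 1; weight (1/3)·1 = 1/3.
If it is under cup 3 (prior 1/3): the dealer opened cup 3, so this case is ruled out; weight (1/3)·0 = 0.
The weights sum to 7/12.
So P(the pea under cup 2 | the dealer opened cup 3) = (1/3) / (7/12) = 4/7.

4/7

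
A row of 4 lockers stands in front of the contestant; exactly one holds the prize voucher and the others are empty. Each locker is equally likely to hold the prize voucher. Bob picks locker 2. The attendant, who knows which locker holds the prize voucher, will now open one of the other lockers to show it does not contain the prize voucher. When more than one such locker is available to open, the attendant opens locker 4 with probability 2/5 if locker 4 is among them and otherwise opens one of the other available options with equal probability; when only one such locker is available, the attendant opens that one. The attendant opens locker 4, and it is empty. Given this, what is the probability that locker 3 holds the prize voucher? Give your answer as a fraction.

Apply Bayes' rule, conditioning on where the prize voucher actually is.
If it is in any of lockers 1, 2, and 3 (prior 1/4 each): locker 4 is available, opened with probability 2/5; weight (1/4)·(2/5) = 1/10 each.
If it is in locker 4 (prior 1/4): the attendant opened locker 4, so this case is ruled out; weight (1/4)·0 = 0.
The weights sum to 3/10.
So P(the prize voucher in locker 3 | the attendant opened locker 4) = (1/10) / (3/10) = 1/3.

1/3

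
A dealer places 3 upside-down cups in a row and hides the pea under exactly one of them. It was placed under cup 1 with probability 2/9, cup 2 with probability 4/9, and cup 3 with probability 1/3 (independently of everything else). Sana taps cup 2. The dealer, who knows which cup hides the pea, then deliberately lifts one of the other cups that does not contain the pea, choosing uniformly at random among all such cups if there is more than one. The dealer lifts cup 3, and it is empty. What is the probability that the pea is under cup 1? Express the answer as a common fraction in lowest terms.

Consider each possible location of the pea in turn.
If it is under cup 1 (prior 2/9): the dealer has no choice, probability 1; weight (2/9)·1 = 2/9.
If it is under cup 2 (prior 4/9): the dealer has 2 equally likely choices, so probability 1/2; weight (4/9)·(1/2) = 2/9.
If it is under cup 3 (prior 1/3): the dealer opened cup 3, so this case is ruled out; weight (1/3)·0 = 0.
The weights sum to 4/9.
So P(the pea under cup 1 | the dealer opened cup 3) = (2/9) / (4/9) = 1/2.

1/2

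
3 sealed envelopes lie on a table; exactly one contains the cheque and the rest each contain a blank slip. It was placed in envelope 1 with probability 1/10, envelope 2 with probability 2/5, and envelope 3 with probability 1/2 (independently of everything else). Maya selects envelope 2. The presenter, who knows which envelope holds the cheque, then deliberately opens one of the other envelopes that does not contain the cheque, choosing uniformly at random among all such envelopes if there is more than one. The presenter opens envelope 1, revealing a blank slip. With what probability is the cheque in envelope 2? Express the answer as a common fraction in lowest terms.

2/7

Consider each possible location of the cheque in turn.
If it is in envelope 1 (prior 1/10): the presenter opened envelope 1, so this case is ruled out; weight (1/10)·0 = 0.
If it is in envelope 2 (prior 2/5): the presenter has 2 equally likely choices, so probability 1/2; weight (2/5)·(1/2) = 1/5.
If it is in envelope 3 (prior 1/2): the presenter has no choice, probability 1; weight (1/2)·1 = 1/2.
The weights sum to 7/10.
So P(the cheque in envelope 2 | the presenter opened envelope 1) = (1/5) / (7/10) = 2/7.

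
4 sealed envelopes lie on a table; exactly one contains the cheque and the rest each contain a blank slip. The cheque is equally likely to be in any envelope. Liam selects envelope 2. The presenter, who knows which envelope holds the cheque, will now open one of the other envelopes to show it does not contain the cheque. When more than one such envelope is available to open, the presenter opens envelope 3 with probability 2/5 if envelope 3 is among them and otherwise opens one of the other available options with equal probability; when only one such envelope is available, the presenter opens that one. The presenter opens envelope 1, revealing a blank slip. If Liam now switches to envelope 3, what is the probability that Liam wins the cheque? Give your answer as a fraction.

5/14

Condition on the true location of the cheque.
If it is in envelope 1 (prior 1/4): the presenter opened envelope 1, so this case is ruled out; weight (1/4)·0 = 0.
If it is in envelope 2 (prior 1/4): envelope 3 is available but not opened; envelope 1 gets probability (1 − 2/5)/2 = 3/10; weight (1/4)·(3/10) = 3/40.
If it is in envelope 3 (prior 1/4): envelope 3 holds the prize so is unavailable; the presenter chooses uniformly among the 2 others, probability 1/2; weight (1/4)·(1/2) = 1/8.
If it is in envelope 4 (prior 1/4): envelope 3 is available but not opened, probability 3/5; weight (1/4)·(3/5) = 3/20.
The weights sum to 7/20.
So P(the cheque in envelope 3 | the presenter opened envelope 1) = (1/8) / (7/20) = 5/14.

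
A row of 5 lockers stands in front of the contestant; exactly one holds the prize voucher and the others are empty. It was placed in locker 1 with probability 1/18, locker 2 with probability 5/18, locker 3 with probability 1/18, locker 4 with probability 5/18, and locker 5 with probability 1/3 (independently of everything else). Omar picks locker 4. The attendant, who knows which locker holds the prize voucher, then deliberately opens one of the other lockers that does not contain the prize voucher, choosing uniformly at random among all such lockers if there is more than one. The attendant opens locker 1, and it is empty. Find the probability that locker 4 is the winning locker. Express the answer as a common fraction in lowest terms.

5/21

Consider each possible location of the prize voucher in turn.
If it is in locker 1 (prior 1/18): the attendant opened locker 1, so this case is ruled out; weight (1/18)·0 = 0.
If it is in locker 2 (prior 5/18): the attendant has 3 equally likely choices, so probability 1/3; weight (5/18)·(1/3) = 5/54.
If it is in locker 3 (prior 1/18): the attendant has 3 equally likely choices, so probability 1/3; weight (1/18)·(1/3) = 1/54.
If it is in locker 4 (prior 5/18): the attendant has 4 equally likely choices, so probability 1/4; weight (5/18)·(1/4) = 5/72.
If it is in locker 5 (prior 1/3): the attendant has 3 equally likely choices, so probability 1/3; weight (1/3)·(1/3) = 1/9.
The weights sum to 7/24.
So P(the prize voucher in locker 4 | the attendant opened locker 1) = (5/72) / (7/24) = 5/21.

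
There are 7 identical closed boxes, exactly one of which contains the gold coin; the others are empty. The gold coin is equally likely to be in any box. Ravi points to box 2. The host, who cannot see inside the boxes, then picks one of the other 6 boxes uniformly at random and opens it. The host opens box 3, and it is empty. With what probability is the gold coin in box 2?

1/6

Apply Bayes' rule, conditioning on where the gold coin actually is.
If it is in any of boxes 1, 2, 4, 5, 6, and 7 (prior 1/7 each): the host picks box 3 with probability 1/6 regardless, and it is not the prize; weight (1/7)·(1/6) = 1/42 each.
If it is in box 3 (prior 1/7): the host opened box 3, so this case is ruled out; weight (1/7)·0 = 0.
The weights sum to 1/7.
So P(the gold coin in box 2 | the host opened box 3) = (1/42) / (1/7) = 1/6.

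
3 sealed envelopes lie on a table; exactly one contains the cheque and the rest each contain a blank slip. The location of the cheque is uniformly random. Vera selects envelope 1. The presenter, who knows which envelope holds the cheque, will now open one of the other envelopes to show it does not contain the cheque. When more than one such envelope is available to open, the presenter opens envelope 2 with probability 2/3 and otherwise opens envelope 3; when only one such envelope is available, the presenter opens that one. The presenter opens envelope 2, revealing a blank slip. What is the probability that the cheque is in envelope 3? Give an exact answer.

3/5

Condition on the true location of the cheque.
If it is in envelope 1 (prior 1/3): envelope 2 is available, opened with probability 2/3; weight (1/3)·(2/3) = 2/9.
If it is in envelope 2 (prior 1/3): the presenter opened envelope 2, so this case is ruled out; weight (1/3)·0 = 0.
If it is in envelope 3 (prior 1/3): only envelope 2 is available, probability 1; weight (1/3)·1 = 1/3.
The weights sum to 5/9.
So P(the cheque in envelope 3 | the presenter opened envelope 2) = (1/3) / (5/9) = 3/5.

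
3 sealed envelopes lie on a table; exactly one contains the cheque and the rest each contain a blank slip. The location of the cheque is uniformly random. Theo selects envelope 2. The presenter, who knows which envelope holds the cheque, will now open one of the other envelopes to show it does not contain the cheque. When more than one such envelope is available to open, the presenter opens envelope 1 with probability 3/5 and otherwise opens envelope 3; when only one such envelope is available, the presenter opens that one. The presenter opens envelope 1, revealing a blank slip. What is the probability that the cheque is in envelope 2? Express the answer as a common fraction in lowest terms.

3/8

Apply Bayes' rule, conditioning on where the cheque actually is.
If it is in envelope 1 (prior 1/3): the presenter opened envelope 1, so this case is ruled out; weight (1/3)·0 = 0.
If it is in envelope 2 (prior 1/3): envelope 1 is available, opened with probability 3/5; weight (1/3)·(3/5) = 1/5.
If it is in envelope 3 (prior 1/3): only envelope 1 is available, probability 1; weight (1/3)·1 = 1/3.
The weights sum to 8/15.
So P(the cheque in envelope 2 | the presenter opened envelope 1) = (1/5) / (8/15) = 3/8.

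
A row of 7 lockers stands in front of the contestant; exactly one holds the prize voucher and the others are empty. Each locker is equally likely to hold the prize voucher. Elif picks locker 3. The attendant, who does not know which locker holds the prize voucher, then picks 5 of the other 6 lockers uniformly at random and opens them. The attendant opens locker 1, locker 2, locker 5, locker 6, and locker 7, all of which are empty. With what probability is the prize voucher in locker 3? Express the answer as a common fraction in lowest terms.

Because the attendant chose which lockers to open without knowing where the prize voucher is, the choice is independent of the prize location. Learning that none of the 5 opened lockers holds the prize voucher simply rules out those 5 locations and leaves the remaining 2 lockers still equally likely by symmetry.
So P(the prize voucher in locker 3) = 1/2.

1/2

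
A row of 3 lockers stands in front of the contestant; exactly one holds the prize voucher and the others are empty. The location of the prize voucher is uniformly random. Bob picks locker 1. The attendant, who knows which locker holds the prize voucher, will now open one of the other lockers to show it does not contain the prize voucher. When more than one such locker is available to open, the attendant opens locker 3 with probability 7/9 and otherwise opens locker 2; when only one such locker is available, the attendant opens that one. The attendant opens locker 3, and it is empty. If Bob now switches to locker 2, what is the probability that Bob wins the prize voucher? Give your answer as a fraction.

Condition on the true location of the prize voucher.
If it is in locker 1 (prior 1/3): locker 3 is available, opened with probability 7/9; weight (1/3)·(7/9) = 7/27.
If it is in locker 2 (prior 1/3): only locker 3 is available, probability 1; weight (1/3)·1 = 1/3.
If it is in locker 3 (prior 1/3): the attendant opened locker 3, so this case is ruled out; weight (1/3)·0 = 0.
The weights sum to 16/27.
So P(the prize voucher in locker 2 | the attendant opened locker 3) = (1/3) / (16/27) = 9/16.

9/16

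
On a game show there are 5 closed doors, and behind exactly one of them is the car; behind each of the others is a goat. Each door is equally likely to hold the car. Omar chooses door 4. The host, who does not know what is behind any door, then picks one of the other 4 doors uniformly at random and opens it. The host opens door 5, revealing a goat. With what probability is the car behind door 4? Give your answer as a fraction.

Because the host chose which door to open without knowing where the car is, the choice is independent of the prize location. Learning that door 5 does not hold the car simply rules out that one location and leaves the remaining 4 doors still equally likely by symmetry.
So P(the car behind door 4) = 1/4.

1/4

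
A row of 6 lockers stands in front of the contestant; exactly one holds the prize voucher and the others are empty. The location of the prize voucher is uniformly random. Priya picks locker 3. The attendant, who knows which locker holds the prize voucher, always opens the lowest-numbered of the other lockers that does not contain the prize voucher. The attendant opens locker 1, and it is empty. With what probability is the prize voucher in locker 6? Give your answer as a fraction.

1/5

Apply Bayes' rule, conditioning on where the prize voucher actually is.
If it is in locker 1 (prior 1/6): the attendant opened locker 1, so this case is ruled out; weight (1/6)·0 = 0.
If it is in any of lockers 2, 3, 4, 5, and 6 (prior 1/6 each): locker 1 is the lowest-numbered option available, probability 1; weight (1/6)·1 = 1/6 each.
The weights sum to 5/6.
So P(the prize voucher in locker 6 | the attendant opened locker 1) = (1/6) / (5/6) = 1/5.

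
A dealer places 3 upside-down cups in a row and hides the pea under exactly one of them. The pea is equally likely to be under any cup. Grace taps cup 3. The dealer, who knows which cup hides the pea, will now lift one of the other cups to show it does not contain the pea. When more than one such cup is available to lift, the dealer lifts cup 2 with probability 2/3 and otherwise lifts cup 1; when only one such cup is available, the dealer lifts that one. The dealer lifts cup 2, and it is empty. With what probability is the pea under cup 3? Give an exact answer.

2/5

Condition on the true location of the pea.
If it is under cup 1 (prior 1/3): only cup 2 is available, probability 1; weight (1/3)·1 = 1/3.
If it is under cup 2 (prior 1/3): the dealer opened cup 2, so this case is ruled out; weight (1/3)·0 = 0.
If it is under cup 3 (prior 1/3): cup 2 is available, opened with probability 2/3; weight (1/3)·(2/3) = 2/9.
The weights sum to 5/9.
So P(the pea under cup 3 | the dealer opened cup 2) = (2/9) / (5/9) = 2/5.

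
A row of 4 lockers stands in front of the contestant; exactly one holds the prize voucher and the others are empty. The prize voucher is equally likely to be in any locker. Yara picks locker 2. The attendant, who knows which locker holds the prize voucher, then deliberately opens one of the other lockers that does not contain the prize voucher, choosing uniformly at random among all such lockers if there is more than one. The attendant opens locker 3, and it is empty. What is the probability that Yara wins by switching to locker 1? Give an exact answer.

Consider each possible location of the prize voucher in turn.
If it is in either of lockers 1 and 4 (prior 1/4 each): the attendant has 2 equally likely choices, so probability 1/2; weight (1/4)·(1/2) = 1/8 each.
If it is in locker 2 (prior 1/4): the attendant has 3 equally likely choices, so probability 1/3; weight (1/4)·(1/3) = 1/12.
If it is in locker 3 (prior 1/4): the attendant opened locker 3, so this case is ruled out; weight (1/4)·0 = 0.
The weights sum to 1/3.
So P(the prize voucher in locker 1 | the attendant opened locker 3) = (1/8) / (1/3) = 3/8.

3/8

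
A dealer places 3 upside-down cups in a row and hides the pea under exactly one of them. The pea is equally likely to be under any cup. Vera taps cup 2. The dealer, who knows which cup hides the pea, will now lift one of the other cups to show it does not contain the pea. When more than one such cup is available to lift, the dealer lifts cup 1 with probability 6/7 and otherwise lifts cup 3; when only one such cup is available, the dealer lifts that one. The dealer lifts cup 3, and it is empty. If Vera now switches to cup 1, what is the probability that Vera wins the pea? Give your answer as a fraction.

7/8

Apply Bayes' rule, conditioning on where the pea actually is.
If it is under cup 1 (prior 1/3): only cup 3 is available, probability 1; weight (1/3)·1 = 1/3.
If it is under cup 2 (prior 1/3): cup 1 is available but not opened, probability 1/7; weight (1/3)·(1/7) = 1/21.
If it is under cup 3 (prior 1/3): the dealer opened cup 3, so this case is ruled out; weight (1/3)·0 = 0.
The weights sum to 8/21.
So P(the pea under cup 1 | the dealer opened cup 3) = (1/3) / (8/21) = 7/8.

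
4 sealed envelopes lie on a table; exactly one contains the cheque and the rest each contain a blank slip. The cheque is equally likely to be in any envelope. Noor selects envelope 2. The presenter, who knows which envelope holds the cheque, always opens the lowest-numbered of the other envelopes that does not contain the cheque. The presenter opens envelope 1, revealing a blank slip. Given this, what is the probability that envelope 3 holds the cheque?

Condition on the true location of the cheque.
If it is in envelope 1 (prior 1/4): the presenter opened envelope 1, so this case is ruled out; weight (1/4)·0 = 0.
If it is in any of envelopes 2, 3, and 4 (prior 1/4 each): envelope 1 is the lowest-numbered option available, probability 1; weight (1/4)·1 = 1/4 each.
The weights sum to 3/4.
So P(the cheque in envelope 3 | the presenter opened envelope 1) = (1/4) / (3/4) = 1/3.

1/3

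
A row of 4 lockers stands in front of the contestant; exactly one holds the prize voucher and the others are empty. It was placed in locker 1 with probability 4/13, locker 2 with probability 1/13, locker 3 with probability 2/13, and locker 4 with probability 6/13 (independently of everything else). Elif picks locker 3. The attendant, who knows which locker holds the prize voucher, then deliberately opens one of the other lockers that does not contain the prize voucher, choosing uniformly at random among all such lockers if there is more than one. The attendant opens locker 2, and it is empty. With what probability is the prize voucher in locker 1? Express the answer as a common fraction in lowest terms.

Condition on the true location of the prize voucher.
If it is in locker 1 (prior 4/13): the attendant has 2 equally likely choices, so probability 1/2; weight (4/13)·(1/2) = 2/13.
If it is in locker 2 (prior 1/13): the attendant opened locker 2, so this case is ruled out; weight (1/13)·0 = 0.
If it is in locker 3 (prior 2/13): the attendant has 3 equally likely choices, so probability 1/3; weight (2/13)·(1/3) = 2/39.
If it is in locker 4 (prior 6/13): the attendant has 2 equally likely choices, so probability 1/2; weight (6/13)·(1/2) = 3/13.
The weights sum to 17/39.
So P(the prize voucher in locker 1 | the attendant opened locker 2) = (2/13) / (17/39) = 6/17.

6/17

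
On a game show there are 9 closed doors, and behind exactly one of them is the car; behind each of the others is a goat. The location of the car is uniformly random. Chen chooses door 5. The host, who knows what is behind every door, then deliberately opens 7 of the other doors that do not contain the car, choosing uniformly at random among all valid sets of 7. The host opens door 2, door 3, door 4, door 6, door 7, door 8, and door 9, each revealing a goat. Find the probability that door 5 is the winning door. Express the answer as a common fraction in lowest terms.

Condition on the true location of the car.
If it is behind door 1 (prior 1/9): the host has no choice, probability 1; weight (1/9)·1 = 1/9.
If it is behind any of doors 2, 3, 4, 6, 7, 8, and 9 (prior 1/9 each): that door was opened and seen not to hold the prize — ruled out; weight (1/9)·0 = 0 each.
If it is behind door 5 (prior 1/9): the host has 8 equally likely choices, so probability 1/8; weight (1/9)·(1/8) = 1/72.
The weights sum to 1/8.
So P(the car behind door 5 | the host opened door 2, door 3, door 4, door 6, door 7, door 8, and door 9) = (1/72) / (1/8) = 1/9.

1/9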